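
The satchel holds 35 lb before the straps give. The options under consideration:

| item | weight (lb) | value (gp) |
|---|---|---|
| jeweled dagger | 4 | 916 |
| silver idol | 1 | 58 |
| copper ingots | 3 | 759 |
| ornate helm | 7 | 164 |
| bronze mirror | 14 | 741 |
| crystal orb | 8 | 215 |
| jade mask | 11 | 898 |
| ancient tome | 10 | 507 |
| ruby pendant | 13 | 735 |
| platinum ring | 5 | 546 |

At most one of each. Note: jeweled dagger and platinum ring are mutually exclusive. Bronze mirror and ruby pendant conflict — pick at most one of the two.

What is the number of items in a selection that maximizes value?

The maximum value within 35 lb is 3372.
For example jeweled dagger + silver idol + copper ingots + bronze mirror + jade mask achieves it, using 33 lb.
Any selection reaching 3372 contains exactly 5 items.

5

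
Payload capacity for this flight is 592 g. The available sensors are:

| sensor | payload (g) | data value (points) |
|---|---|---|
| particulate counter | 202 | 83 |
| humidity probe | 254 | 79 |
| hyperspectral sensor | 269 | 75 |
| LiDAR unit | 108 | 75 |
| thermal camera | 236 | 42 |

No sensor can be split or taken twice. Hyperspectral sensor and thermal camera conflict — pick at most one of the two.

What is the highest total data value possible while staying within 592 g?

237

By data value per g: LiDAR unit 0.69, particulate counter 0.41, humidity probe 0.31, hyperspectral sensor 0.28 lead.
Taking particulate counter + humidity probe + LiDAR unit: 564 g used, 237 in data value.
Every other selection either busts 592 g or breaks a pairing rule or fails to beat 237.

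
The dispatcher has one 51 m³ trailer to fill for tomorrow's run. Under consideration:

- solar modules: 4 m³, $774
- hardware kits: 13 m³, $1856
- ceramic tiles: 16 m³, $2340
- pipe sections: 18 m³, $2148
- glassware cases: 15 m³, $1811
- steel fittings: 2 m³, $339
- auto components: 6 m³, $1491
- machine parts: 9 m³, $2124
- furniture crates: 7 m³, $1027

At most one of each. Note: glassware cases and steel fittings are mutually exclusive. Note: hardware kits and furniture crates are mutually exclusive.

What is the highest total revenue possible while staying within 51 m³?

8924

The ratio heuristic lands on solar modules + ceramic tiles + steel fittings + auto components + machine parts + furniture crates (8095) but leaves 7 m³ idle.
Replace furniture crates with hardware kits: the trade gains 829 net, giving 8924 at 50 m³.
Runner-up solar modules + hardware kits + ceramic tiles + auto components + machine parts tops out at 8585.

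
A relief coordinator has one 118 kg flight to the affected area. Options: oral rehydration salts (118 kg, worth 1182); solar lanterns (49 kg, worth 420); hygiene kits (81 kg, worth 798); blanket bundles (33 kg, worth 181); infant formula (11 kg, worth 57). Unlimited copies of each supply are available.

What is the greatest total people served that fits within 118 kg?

Best packing: oral rehydration salts — 118 kg, 1182 total.

1182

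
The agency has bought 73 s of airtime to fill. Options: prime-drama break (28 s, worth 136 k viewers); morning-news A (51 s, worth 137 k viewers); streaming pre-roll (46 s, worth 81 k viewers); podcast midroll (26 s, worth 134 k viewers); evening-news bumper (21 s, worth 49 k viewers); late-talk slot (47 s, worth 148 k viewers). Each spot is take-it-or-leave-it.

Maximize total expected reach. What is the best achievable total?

282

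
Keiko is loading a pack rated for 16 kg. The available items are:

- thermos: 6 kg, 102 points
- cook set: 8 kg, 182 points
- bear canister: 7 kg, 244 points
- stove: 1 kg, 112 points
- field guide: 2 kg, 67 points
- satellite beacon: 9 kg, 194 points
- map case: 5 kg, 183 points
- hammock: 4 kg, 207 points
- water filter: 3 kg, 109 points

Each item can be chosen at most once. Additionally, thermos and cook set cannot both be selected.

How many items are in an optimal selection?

5

Optimal total is 678.
One optimal bundle: stove + field guide + map case + hammock + water filter (15 kg).
All optima have 5 items.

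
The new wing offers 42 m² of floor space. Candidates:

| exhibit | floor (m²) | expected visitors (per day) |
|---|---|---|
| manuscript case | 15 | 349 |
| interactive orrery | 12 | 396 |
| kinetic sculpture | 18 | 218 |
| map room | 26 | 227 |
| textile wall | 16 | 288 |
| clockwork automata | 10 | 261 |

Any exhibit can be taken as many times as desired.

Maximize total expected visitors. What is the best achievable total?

Taking 3×interactive orrery: 36 m² used, 1188 in expected visitors.
The spare 6 m² is too small for any remaining exhibit, and no exchange beats 1188.

1188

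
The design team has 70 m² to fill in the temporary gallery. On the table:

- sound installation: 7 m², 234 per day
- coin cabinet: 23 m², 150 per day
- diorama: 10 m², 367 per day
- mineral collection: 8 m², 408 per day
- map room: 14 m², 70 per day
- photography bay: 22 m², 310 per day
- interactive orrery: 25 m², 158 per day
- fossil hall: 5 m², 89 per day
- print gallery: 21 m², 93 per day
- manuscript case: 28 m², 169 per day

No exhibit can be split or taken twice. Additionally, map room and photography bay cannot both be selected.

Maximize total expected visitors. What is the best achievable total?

Taking sound installation + coin cabinet + diorama + mineral collection + photography bay: 70 m² used, 1469 in expected visitors.

1469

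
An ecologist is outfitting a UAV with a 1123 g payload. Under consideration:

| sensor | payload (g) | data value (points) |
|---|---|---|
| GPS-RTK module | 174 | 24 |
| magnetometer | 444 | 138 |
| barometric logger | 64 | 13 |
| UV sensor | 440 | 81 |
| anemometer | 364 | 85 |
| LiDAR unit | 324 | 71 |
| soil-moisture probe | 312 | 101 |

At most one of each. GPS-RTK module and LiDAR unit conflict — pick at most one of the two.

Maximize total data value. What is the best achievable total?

324

Best packing: magnetometer + anemometer + soil-moisture probe — 1120 g, 324 total.
No other feasible combination exceeds 324.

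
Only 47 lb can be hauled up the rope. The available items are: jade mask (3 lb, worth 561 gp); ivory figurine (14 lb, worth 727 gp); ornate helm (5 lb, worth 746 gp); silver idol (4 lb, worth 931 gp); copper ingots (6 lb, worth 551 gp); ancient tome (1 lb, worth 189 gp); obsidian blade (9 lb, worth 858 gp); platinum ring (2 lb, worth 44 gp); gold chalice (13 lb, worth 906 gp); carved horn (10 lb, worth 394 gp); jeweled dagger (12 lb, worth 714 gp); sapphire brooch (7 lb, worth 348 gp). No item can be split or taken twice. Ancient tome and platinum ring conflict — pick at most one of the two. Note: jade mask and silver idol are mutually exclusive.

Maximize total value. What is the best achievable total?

Taking ornate helm + silver idol + copper ingots + ancient tome + obsidian blade + gold chalice + sapphire brooch: 45 lb used, 4529 in value.
Runner-up ornate helm + silver idol + copper ingots + obsidian blade + gold chalice + carved horn tops out at 4386.

4529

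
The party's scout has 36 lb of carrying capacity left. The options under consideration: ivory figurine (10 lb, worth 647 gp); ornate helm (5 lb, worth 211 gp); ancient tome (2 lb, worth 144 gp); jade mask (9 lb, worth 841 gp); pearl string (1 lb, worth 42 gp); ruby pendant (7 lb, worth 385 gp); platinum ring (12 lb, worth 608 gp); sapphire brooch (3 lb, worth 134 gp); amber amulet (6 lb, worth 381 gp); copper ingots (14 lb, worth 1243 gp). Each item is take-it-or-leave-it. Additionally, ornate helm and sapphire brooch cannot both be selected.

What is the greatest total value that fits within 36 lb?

Best packing: ivory figurine + ancient tome + jade mask + pearl string + copper ingots — 36 lb, 2917 total.
That's the maximum — no feasible swap from here does better than 2917.

2917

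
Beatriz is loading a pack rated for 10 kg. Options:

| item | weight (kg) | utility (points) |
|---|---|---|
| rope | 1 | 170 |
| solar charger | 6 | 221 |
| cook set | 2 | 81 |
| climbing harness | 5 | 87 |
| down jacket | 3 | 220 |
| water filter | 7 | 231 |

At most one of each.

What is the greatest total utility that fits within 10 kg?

611

Taking the top-ratio items first gives rope + cook set + down jacket for 471 (6 kg).
Replace cook set with solar charger: the trade gains 140 net, giving 611 at 10 kg.
Nothing else within 10 kg beats 611.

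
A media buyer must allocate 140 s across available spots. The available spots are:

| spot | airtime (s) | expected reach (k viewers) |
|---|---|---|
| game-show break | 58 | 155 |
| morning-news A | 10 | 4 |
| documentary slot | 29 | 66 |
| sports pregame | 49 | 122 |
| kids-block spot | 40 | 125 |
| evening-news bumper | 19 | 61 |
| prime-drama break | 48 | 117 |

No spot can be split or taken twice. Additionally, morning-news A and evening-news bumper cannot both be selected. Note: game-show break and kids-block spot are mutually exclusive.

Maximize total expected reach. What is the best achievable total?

Documentary slot + sports pregame + kids-block spot + evening-news bumper uses 137 of the 140 s and totals 374.
The closest alternative, documentary slot + kids-block spot + evening-news bumper + prime-drama break, reaches only 369.

374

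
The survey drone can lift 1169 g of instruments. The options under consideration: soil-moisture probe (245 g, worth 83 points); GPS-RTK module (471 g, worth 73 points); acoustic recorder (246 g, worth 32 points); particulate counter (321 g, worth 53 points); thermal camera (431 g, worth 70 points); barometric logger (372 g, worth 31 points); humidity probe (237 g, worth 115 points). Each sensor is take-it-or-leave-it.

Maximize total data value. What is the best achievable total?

By data value per g: humidity probe 0.49, soil-moisture probe 0.34, particulate counter 0.17 lead.
Greedy by ratio would take soil-moisture probe + acoustic recorder + particulate counter + humidity probe: 1049 g used, total 283.
Replace particulate counter with thermal camera: the trade gains 17 net, giving 300 at 1159 g.
The closest alternative, soil-moisture probe + acoustic recorder + particulate counter + humidity probe, reaches only 283.

300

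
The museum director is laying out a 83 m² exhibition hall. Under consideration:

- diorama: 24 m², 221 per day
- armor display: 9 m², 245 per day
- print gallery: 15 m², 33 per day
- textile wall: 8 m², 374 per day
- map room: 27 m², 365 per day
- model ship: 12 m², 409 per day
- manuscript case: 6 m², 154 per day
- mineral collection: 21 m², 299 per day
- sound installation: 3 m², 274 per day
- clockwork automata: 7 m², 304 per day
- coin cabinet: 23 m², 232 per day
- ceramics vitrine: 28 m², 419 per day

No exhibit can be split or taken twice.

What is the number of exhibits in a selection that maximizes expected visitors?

7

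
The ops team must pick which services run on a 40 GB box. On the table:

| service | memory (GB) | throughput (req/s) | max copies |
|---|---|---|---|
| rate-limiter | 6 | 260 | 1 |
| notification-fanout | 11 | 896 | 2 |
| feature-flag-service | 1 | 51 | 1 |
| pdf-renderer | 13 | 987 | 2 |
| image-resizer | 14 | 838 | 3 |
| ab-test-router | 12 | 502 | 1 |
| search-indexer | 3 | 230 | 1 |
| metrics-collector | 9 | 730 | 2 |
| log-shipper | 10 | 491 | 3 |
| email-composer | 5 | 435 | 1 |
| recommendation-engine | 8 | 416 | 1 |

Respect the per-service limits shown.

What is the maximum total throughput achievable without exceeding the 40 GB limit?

A density-first pass picks 2×notification-fanout + feature-flag-service + search-indexer + metrics-collector + email-composer — 3238 at 40 GB.
Replace feature-flag-service and search-indexer and email-composer with metrics-collector: the trade gains 14 net, giving 3252 at 40 GB.
Nothing else within 40 GB beats 3252.

3252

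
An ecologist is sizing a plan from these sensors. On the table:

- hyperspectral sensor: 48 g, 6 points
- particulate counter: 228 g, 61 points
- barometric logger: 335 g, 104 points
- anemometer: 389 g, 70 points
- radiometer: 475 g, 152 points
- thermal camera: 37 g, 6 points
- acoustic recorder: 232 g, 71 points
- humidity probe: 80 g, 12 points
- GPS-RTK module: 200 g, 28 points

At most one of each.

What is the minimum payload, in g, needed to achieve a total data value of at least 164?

555

Look for the lowest-payload combination reaching 164.
Taking radiometer + humidity probe gives 164 (≥ 164) for 555 g.
Any bundle with less than 555 g falls short of 164.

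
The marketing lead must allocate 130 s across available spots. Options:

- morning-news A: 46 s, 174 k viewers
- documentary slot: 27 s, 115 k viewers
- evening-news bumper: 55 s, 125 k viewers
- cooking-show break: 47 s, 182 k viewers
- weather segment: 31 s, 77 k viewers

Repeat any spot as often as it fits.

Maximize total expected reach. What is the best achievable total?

Filling by ratio: 4×documentary slot for 460, with 22 s left unused.
Replace documentary slot with cooking-show break: the trade gains 67 net, giving 527 at 128 s.
Nothing else within 130 s beats 527.

527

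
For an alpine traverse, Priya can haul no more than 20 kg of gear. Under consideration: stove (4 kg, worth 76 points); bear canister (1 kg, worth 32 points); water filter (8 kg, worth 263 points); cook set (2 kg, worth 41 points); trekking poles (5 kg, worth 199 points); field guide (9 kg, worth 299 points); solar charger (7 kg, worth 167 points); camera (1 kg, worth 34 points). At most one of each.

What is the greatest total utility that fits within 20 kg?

640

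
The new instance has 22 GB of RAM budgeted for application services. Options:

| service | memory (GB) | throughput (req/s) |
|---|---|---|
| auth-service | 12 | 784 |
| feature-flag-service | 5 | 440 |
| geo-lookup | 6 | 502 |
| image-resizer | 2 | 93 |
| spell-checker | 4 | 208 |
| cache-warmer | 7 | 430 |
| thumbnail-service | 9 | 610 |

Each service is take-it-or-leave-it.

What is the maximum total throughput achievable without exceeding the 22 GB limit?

The ratio ordering already packs tightly: feature-flag-service + geo-lookup + image-resizer + thumbnail-service, 22 GB, 1645.

1645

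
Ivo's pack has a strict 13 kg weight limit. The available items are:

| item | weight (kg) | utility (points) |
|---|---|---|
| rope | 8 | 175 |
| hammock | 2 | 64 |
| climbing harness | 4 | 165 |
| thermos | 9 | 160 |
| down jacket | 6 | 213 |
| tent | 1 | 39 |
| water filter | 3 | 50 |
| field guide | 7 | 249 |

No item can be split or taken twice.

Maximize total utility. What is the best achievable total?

481

Filling by ratio: climbing harness + tent + field guide for 453, with 1 kg left unused.
The 7 kg tied up in field guide is better spent on hammock + down jacket — total rises to 481 (13 kg).
Runner-up hammock + climbing harness + field guide tops out at 478.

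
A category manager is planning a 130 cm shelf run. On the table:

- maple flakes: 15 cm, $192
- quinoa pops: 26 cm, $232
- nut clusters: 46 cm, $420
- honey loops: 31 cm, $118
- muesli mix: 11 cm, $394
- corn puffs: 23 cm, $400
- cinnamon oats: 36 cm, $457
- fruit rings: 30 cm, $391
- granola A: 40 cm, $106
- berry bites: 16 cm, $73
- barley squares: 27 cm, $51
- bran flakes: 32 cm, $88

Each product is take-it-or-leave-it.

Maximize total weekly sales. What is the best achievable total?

Density check — muesli mix 35.82, corn puffs 17.39, fruit rings 13.03 are the best per cm.
A density-first pass picks maple flakes + muesli mix + corn puffs + cinnamon oats + fruit rings — 1834 at 115 cm.
Replace maple flakes with quinoa pops: the trade gains 40 net, giving 1874 at 126 cm.
Nothing else within 130 cm beats 1874.

1874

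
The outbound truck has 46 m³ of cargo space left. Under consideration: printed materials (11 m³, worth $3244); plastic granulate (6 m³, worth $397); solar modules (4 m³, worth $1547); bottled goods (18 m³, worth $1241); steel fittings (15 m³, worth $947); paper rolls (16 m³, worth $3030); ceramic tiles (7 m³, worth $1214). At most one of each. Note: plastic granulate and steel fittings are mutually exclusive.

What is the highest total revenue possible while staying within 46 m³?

Taking printed materials + plastic granulate + solar modules + paper rolls + ceramic tiles: 44 m³ used, 9432 in revenue.
Next best is printed materials + solar modules + paper rolls + ceramic tiles at 9035 (38 m³) — short by 397.

9432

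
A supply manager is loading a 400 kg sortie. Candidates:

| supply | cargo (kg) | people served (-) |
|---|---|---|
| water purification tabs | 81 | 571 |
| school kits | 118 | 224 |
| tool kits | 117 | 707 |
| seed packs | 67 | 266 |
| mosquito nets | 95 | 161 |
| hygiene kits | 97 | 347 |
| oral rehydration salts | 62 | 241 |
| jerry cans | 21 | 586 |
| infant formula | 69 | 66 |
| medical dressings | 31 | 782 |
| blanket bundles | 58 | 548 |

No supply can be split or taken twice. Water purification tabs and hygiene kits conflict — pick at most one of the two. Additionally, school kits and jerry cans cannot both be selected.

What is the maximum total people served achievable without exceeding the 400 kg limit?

Taking water purification tabs + tool kits + seed packs + jerry cans + medical dressings + blanket bundles: 375 kg used, 3460 in people served.
Runner-up water purification tabs + tool kits + oral rehydration salts + jerry cans + medical dressings + blanket bundles tops out at 3435.

3460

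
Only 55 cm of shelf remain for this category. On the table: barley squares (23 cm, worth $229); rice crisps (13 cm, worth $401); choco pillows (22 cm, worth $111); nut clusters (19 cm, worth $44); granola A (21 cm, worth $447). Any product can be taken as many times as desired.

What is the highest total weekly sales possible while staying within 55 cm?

4×rice crisps uses 52 of the 55 cm and totals 1604.
Nothing else within 55 cm beats 1604.

1604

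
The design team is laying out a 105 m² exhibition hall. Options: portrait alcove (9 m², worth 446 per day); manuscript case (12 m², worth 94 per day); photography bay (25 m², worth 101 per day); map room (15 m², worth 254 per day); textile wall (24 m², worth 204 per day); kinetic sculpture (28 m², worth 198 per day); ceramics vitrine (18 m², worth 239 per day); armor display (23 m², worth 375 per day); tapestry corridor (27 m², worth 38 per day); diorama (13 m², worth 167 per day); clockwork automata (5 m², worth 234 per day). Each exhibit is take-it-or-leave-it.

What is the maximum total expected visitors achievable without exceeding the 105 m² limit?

1809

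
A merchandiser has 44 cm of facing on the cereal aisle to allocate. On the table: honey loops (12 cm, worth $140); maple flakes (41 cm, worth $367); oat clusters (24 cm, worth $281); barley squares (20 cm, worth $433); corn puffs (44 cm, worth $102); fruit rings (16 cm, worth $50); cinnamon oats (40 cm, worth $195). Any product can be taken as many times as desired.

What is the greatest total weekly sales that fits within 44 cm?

866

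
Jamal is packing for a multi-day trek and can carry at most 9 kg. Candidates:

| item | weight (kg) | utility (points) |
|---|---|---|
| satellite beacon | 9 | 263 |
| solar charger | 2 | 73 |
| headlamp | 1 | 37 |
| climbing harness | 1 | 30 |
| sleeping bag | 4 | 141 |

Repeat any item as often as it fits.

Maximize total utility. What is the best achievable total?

333

Best packing: 9×headlamp — 9 kg, 333 total.
No other feasible combination exceeds 333.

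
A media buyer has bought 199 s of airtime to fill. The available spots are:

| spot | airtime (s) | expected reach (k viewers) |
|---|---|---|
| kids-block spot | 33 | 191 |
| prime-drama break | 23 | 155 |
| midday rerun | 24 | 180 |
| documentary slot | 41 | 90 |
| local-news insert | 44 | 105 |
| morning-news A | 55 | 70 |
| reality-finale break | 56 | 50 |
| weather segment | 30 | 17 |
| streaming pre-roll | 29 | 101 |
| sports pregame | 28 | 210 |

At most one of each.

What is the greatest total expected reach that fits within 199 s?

942

Ranking by ratio (expected reach/s): midday rerun 7.50, sports pregame 7.50, prime-drama break 6.74.
The ratio ordering already packs tightly: kids-block spot + prime-drama break + midday rerun + local-news insert + streaming pre-roll + sports pregame, 181 s, 942.
The closest alternative, kids-block spot + prime-drama break + midday rerun + documentary slot + local-news insert + sports pregame, reaches only 931.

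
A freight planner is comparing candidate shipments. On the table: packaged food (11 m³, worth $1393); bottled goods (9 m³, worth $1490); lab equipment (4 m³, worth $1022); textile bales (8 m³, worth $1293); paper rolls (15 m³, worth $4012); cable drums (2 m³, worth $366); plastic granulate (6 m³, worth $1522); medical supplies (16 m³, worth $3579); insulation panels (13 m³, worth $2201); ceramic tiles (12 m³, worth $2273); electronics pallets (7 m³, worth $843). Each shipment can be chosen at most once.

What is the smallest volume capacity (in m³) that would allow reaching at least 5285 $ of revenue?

21

Need the lightest bundle worth ≥ 5285.
lab equipment + paper rolls + cable drums: 5400 revenue at 21 m³.
No combination under 21 m³ hits 5285.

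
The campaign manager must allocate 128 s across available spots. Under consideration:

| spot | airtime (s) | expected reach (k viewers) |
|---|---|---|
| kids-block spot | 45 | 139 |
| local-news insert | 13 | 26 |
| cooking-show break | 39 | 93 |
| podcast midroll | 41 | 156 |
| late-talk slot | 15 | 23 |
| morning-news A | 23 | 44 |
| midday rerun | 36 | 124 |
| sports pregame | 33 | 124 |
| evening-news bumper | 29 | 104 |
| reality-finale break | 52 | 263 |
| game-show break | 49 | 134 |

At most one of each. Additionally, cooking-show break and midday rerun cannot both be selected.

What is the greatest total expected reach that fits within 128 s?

Podcast midroll + sports pregame + reality-finale break uses 126 of the 128 s and totals 543.
Runner-up podcast midroll + evening-news bumper + reality-finale break tops out at 523.

543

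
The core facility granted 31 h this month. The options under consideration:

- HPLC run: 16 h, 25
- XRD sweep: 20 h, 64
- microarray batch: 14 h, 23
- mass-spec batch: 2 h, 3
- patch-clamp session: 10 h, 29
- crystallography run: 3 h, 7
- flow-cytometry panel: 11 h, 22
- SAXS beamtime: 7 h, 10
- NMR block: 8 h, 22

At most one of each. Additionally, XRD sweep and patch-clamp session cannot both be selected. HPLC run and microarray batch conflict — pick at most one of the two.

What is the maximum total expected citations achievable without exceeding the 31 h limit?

93

XRD sweep + crystallography run + NMR block uses 31 of the 31 h and totals 93.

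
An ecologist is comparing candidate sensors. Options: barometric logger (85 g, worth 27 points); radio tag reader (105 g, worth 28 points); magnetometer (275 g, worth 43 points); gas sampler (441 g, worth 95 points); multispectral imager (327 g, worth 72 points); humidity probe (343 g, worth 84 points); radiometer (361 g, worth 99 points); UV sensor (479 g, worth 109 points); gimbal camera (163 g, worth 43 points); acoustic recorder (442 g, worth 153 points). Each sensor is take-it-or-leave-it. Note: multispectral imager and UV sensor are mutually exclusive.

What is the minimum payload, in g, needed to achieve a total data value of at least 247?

Minimise g subject to total data value ≥ 247.
Taking barometric logger + radio tag reader + gimbal camera + acoustic recorder gives 251 (≥ 247) for 795 g.
Any bundle with less than 795 g falls short of 247.

795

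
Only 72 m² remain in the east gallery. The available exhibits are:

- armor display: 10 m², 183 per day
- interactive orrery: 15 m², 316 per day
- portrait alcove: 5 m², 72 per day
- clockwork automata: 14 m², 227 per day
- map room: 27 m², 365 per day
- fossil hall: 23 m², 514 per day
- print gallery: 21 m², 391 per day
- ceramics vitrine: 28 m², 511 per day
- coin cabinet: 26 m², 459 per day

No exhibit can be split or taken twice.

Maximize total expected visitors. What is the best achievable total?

The ratio heuristic lands on armor display + interactive orrery + fossil hall + print gallery (1404) but leaves 3 m² idle.
The 25 m² tied up in armor display and interactive orrery is better spent on ceramics vitrine — total rises to 1416 (72 m²).
An exhaustive check of the 512 subsets confirms 1416.

1416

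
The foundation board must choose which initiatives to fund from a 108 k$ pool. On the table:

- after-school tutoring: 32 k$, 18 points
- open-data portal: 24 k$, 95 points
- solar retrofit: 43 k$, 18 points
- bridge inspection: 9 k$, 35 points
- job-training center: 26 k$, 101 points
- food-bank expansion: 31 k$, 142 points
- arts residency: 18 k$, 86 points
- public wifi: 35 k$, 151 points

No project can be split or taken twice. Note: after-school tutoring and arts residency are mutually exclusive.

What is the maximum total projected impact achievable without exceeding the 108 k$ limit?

The ratio ordering already packs tightly: open-data portal + food-bank expansion + arts residency + public wifi, 108 k$, 474.
Next best is open-data portal + bridge inspection + job-training center + food-bank expansion + arts residency at 459 (108 k$) — short by 15.

474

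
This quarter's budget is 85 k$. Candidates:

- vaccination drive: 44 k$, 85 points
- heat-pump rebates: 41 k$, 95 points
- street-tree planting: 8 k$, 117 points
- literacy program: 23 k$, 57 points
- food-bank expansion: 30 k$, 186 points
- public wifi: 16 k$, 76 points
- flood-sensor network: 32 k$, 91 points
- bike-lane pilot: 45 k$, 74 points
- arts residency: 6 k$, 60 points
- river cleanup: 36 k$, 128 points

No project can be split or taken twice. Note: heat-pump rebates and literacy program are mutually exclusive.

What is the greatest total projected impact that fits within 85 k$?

496

Ranking by ratio (projected impact/k$): street-tree planting 14.62, arts residency 10.00, food-bank expansion 6.20.
The ratio ordering already packs tightly: street-tree planting + literacy program + food-bank expansion + public wifi + arts residency, 83 k$, 496.
No other feasible combination exceeds 496.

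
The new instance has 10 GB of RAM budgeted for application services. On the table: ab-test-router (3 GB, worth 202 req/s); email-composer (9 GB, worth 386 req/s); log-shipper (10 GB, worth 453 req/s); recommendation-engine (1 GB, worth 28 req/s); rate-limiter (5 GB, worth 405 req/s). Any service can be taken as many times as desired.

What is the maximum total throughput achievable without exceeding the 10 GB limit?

810

Taking 2×rate-limiter: 10 GB used, 810 in throughput.
No other feasible combination exceeds 810.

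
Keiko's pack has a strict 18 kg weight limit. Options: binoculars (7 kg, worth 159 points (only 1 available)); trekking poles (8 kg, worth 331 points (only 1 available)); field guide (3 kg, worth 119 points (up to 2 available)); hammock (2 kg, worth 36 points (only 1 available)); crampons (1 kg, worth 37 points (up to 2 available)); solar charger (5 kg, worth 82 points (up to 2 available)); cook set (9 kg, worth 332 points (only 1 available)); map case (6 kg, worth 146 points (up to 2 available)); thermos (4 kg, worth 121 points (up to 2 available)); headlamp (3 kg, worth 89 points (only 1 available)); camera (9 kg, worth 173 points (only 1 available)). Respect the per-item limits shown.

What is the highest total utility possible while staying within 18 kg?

700

A density-first pass picks trekking poles + 2×field guide + hammock + 2×crampons — 679 at 18 kg.
Replace 2×field guide and hammock and crampons with cook set: the trade gains 21 net, giving 700 at 18 kg.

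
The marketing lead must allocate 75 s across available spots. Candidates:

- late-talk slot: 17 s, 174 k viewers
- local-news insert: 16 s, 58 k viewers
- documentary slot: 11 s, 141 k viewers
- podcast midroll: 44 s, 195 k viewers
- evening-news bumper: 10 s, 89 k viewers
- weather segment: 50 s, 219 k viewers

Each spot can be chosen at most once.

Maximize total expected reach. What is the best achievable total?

510

The ratio heuristic lands on late-talk slot + local-news insert + documentary slot + evening-news bumper (462) but leaves 21 s idle.
The 26 s tied up in local-news insert and evening-news bumper is better spent on podcast midroll — total rises to 510 (72 s).
Next best is late-talk slot + local-news insert + documentary slot + evening-news bumper at 462 (54 s) — short by 48.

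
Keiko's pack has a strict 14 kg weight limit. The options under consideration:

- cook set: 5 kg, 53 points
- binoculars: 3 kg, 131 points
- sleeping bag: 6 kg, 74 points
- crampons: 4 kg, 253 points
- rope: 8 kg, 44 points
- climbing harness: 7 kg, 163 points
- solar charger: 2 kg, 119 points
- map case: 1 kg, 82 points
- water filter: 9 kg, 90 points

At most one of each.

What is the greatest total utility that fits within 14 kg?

617

Filling by ratio: binoculars + crampons + solar charger + map case for 585, with 4 kg left unused.
Replace binoculars with climbing harness: the trade gains 32 net, giving 617 at 14 kg.
That's the maximum — no swap from here does better than 617.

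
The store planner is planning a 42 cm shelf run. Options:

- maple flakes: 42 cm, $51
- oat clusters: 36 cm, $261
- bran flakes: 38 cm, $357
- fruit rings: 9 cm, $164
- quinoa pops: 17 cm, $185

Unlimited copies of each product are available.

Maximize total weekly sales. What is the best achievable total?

656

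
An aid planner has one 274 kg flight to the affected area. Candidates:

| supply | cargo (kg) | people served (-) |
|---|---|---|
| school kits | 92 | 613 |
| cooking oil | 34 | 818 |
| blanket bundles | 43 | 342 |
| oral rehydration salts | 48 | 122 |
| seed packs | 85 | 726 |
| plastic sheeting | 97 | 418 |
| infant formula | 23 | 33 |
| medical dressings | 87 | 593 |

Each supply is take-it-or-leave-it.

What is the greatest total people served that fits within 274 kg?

2512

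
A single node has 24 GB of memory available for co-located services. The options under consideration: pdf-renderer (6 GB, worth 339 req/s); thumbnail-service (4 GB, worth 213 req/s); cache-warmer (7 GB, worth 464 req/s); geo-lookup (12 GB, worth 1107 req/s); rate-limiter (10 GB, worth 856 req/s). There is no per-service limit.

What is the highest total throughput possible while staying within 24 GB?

2×geo-lookup uses 24 of the 24 GB and totals 2214.

2214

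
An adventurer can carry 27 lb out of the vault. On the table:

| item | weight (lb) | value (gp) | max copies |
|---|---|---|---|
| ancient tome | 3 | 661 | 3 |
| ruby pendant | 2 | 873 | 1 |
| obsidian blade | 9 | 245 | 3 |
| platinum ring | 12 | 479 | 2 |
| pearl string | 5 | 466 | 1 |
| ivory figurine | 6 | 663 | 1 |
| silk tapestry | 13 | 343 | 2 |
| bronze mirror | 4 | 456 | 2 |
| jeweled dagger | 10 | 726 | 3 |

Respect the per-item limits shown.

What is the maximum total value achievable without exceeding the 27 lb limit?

By value per lb: ruby pendant 436.50, ancient tome 220.33, bronze mirror 114.00 lead.
Filling by ratio: 3×ancient tome + ruby pendant + ivory figurine + 2×bronze mirror for 4431, with 2 lb left unused.
The 4 lb tied up in bronze mirror is better spent on pearl string — total rises to 4441 (26 lb).
Nothing else within 27 lb beats 4441.

4441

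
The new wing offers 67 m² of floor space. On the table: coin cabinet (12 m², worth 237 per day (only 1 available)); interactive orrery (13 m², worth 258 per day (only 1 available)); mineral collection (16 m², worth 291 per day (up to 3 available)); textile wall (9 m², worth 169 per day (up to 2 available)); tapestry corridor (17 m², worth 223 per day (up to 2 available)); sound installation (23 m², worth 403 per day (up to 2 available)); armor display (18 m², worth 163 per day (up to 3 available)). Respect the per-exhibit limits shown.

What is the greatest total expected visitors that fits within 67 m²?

1246

Ranking by ratio (expected visitors/m²): interactive orrery 19.85, coin cabinet 19.75, textile wall 18.78, mineral collection 18.19.
Greedy by ratio would take coin cabinet + interactive orrery + mineral collection + 2×textile wall: 59 m² used, total 1124.
Replace textile wall with mineral collection: the trade gains 122 net, giving 1246 at 66 m².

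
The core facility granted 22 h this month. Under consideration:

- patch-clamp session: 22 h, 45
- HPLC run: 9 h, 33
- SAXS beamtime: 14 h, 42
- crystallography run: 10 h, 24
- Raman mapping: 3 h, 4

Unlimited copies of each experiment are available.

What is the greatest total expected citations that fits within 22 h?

70

2×HPLC run + Raman mapping uses 21 of the 22 h and totals 70.
Nothing else within 22 h beats 70.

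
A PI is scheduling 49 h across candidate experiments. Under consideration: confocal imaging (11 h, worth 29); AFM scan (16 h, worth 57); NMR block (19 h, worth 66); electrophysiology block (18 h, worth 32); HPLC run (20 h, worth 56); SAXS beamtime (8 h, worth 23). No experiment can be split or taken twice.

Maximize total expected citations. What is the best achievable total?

152

The ratio heuristic lands on AFM scan + NMR block + SAXS beamtime (146) but leaves 6 h idle.
The 8 h tied up in SAXS beamtime is better spent on confocal imaging — total rises to 152 (46 h).
Runner-up AFM scan + NMR block + SAXS beamtime tops out at 146.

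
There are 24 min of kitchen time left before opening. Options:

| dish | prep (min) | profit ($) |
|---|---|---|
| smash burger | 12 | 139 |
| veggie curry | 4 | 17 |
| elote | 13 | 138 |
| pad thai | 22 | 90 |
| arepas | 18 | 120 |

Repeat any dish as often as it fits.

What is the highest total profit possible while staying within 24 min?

278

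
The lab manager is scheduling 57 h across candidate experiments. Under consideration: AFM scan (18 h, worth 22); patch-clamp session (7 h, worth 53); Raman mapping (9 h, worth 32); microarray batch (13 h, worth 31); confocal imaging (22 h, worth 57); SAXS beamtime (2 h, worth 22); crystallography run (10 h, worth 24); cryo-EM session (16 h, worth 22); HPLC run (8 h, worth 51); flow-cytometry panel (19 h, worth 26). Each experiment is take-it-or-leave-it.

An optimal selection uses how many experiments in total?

5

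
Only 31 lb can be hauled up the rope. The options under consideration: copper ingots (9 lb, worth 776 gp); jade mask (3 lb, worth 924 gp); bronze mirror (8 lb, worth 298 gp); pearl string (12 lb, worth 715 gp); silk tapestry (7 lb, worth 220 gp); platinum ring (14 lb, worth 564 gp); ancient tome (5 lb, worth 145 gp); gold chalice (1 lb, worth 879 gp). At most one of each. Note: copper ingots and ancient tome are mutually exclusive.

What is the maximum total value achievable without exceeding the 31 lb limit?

Best packing: copper ingots + jade mask + pearl string + gold chalice — 25 lb, 3294 total.
The closest alternative, copper ingots + jade mask + platinum ring + gold chalice, reaches only 3143.

3294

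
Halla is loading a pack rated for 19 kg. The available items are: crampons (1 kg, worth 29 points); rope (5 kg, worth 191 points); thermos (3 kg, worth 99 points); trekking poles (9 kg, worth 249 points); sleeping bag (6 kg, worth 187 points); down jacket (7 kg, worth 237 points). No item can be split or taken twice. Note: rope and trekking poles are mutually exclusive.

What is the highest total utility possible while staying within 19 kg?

A density-first pass picks crampons + rope + thermos + down jacket — 556 at 16 kg.
Replace thermos with sleeping bag: the trade gains 88 net, giving 644 at 19 kg.

644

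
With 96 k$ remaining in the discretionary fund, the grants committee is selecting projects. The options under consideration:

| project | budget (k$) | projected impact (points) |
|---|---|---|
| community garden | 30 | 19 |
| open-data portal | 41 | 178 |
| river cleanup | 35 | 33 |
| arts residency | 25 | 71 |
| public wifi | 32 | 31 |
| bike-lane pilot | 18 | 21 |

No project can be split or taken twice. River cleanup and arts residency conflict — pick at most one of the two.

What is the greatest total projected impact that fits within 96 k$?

By projected impact per k$: open-data portal 4.34, arts residency 2.84, bike-lane pilot 1.17, public wifi 0.97 lead.
Taking open-data portal + arts residency + bike-lane pilot: 84 k$ used, 270 in projected impact.
An exhaustive check of the 64 subsets confirms 270.

270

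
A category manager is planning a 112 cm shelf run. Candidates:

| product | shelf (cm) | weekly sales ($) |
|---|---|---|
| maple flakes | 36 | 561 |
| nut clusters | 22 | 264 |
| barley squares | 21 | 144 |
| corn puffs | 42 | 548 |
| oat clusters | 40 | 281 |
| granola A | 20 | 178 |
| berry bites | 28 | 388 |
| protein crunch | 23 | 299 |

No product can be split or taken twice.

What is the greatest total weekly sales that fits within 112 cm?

1512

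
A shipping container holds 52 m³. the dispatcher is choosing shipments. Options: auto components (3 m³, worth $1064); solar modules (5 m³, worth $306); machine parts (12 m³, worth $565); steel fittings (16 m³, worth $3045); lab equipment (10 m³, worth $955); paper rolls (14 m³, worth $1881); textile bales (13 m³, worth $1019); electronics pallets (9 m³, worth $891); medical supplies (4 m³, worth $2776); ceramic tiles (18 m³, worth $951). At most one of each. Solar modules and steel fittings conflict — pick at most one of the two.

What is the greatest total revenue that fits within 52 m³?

9785

Best packing: auto components + steel fittings + paper rolls + textile bales + medical supplies — 50 m³, 9785 total.
The closest alternative, auto components + steel fittings + lab equipment + paper rolls + medical supplies, reaches only 9721.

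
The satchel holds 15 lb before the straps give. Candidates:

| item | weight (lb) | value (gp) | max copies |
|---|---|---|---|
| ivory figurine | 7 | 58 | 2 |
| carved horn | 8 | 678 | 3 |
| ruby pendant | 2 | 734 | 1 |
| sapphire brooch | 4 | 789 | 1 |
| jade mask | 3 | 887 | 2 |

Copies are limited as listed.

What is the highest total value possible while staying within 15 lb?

3297

Density check — ruby pendant 367.00, jade mask 295.67, sapphire brooch 197.25 are the best per lb.
Taking ruby pendant + sapphire brooch + 2×jade mask: 12 lb used, 3297 in value.
The spare 3 lb is too small for any remaining item, and no exchange beats 3297.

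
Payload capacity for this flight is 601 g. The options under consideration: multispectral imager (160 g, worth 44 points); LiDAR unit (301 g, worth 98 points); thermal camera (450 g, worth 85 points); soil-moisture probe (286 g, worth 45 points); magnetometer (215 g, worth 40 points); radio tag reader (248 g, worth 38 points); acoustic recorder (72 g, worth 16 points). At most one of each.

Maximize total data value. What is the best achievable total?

158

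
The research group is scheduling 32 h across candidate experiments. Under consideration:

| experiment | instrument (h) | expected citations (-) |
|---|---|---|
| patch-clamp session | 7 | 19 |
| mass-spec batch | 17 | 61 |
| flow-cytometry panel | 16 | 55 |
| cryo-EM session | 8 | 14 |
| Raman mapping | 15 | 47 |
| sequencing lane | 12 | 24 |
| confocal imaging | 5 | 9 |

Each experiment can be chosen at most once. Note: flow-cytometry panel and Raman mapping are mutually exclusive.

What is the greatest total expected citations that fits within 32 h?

108

Mass-spec batch + Raman mapping uses 32 of the 32 h and totals 108.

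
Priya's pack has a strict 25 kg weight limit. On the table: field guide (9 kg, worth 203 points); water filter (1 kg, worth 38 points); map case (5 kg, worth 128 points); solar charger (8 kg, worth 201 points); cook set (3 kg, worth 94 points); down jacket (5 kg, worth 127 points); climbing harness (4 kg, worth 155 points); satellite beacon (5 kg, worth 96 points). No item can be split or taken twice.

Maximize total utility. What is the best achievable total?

705

Filling by ratio: water filter + map case + cook set + down jacket + climbing harness + satellite beacon for 638, with 2 kg left unused.
The 6 kg tied up in water filter and satellite beacon is better spent on solar charger — total rises to 705 (25 kg).
Every other selection either busts 25 kg or fails to beat 705.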